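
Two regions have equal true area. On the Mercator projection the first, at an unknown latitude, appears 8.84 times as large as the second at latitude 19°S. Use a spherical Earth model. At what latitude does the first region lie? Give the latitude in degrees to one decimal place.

Mercator areal scale is sec²φ, so apparent-area ratio = sec²φ₁ / sec²φ₂ = cos²φ₂ / cos²φ₁.
cos²φ₂ / cos²φ₁ = 8.84  ⇒  cos φ₁ = cos 19° / √8.84 = 0.9455/2.973 = 0.3180.
φ₁ = arccos(0.3180) ≈ 71.5°.

71.5°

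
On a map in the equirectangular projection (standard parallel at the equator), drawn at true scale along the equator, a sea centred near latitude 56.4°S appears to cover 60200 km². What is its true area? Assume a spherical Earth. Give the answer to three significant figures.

For the equirectangular projection with φ₀ = 0 (plate carrée), h = 1 along meridians and k = sec φ along parallels.
Areal scale = h·k = 1 × sec φ; at 56.4°, h = 1.000, k = 1.807, so h·k = 1.807.
True area = apparent / (areal scale) = 60200 / 1.807 ≈ 33300 km².

33300 km²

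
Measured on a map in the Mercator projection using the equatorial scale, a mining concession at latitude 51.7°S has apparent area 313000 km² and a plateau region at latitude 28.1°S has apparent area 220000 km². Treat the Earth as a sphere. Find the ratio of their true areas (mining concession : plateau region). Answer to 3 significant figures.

0.702

Since Mercator area scale is 1/cos²φ, the true area equals the apparent area multiplied by cos²φ.
True area of mining concession: 313000 × cos²(51.7°) = 313000 × 0.3841 = 120200 km².
True area of plateau region: 220000 × cos²(28.1°) = 220000 × 0.7781 = 171200 km².
Ratio = 120200 / 171200 ≈ 0.702.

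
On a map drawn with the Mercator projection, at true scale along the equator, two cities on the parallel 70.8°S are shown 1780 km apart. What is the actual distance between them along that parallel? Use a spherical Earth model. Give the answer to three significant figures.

For Mercator, h = k = sec φ (a conformal cylindrical projection has a single point scale, 1/cos φ).
Along the parallel at 70.8°, map distances are exaggerated by k = sec 70.8° = 3.041.
True distance = 1780 / 3.041 = 1780 × cos 70.8° ≈ 585 km.

585 km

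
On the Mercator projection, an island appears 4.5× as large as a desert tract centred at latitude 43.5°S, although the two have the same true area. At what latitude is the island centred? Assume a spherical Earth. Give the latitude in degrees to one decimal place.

On Mercator, (apparent₁)/(apparent₂) = sec²φ₁ / sec²φ₂ when true areas are equal.
cos²φ₂ / cos²φ₁ = 4.5  ⇒  cos φ₁ = cos 43.5° / √4.5 = 0.7254/2.121 = 0.3419.
φ₁ = arccos(0.3419) ≈ 70.0°.

70.0°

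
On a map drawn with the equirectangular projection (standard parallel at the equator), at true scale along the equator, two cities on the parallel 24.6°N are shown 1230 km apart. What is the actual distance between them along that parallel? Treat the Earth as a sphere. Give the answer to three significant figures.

In the plate carrée (x = Rλ, y = Rφ), meridians are true-scale (h = 1) and parallels are stretched by k = sec φ.
Along the parallel at 24.6°, map distances are exaggerated by k = sec 24.6° = 1.100.
True distance = 1230 / 1.100 = 1230 × cos 24.6° ≈ 1120 km.

1120 km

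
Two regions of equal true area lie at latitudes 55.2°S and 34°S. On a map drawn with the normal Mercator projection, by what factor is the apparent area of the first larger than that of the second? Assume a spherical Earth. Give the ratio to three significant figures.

Mercator is conformal with k = sec φ, so areal scale = k² = sec²φ.
At 55.2°: sec²(55.2°) = 1/0.5707² = 3.070.
At 34°: sec²(34°) = 1/0.8290² = 1.455.
Ratio = 3.070/1.455 = cos²(34°)/cos²(55.2°) ≈ 2.11.

2.11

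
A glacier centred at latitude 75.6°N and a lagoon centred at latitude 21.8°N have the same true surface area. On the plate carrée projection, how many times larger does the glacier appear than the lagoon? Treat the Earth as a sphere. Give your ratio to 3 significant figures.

3.73

Plate carrée maps x = Rλ, y = Rφ. The meridian scale is h = 1 and the parallel scale is k = 1/cos φ = sec φ.
Areal scale at 75.6°: h·k = 1.000 × 4.021 = 4.021.
Areal scale at 21.8°: h·k = 1.000 × 1.077 = 1.077.
Ratio = 4.021/1.077 ≈ 3.73.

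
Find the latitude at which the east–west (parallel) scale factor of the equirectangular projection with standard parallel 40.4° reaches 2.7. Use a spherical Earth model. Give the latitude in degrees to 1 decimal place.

With standard parallel φ₀ = 40.4°, the equirectangular projection gives x = Rλ cos φ₀, y = Rφ, so h = 1 and k = cos 40.4° / cos φ.
k = cos φ₀ / cos φ = 2.7  ⇒  cos φ = cos 40.4° / 2.7 = 0.2821.
φ = arccos(0.2821) ≈ 73.6°.

73.6°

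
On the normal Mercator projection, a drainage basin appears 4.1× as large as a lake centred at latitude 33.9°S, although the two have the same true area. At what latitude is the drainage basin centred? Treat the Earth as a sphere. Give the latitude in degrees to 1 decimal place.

65.8°

For equal true areas on Mercator, apparent areas scale as sec²φ, so the ratio is cos²φ₂ / cos²φ₁.
cos²φ₂ / cos²φ₁ = 4.1  ⇒  cos φ₁ = cos 33.9° / √4.1 = 0.8300/2.025 = 0.4099.
φ₁ = arccos(0.4099) ≈ 65.8°.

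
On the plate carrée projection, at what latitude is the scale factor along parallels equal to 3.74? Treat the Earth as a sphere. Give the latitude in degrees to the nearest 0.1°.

Plate carrée: h = 1, k = sec φ along parallels.
sec φ = 3.74  ⇒  cos φ = 0.2674  ⇒  φ ≈ 74.5°.

74.5°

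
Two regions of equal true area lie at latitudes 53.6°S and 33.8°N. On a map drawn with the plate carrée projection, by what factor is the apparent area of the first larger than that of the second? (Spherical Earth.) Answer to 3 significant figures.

1.40

For the equirectangular projection with φ₀ = 0 (plate carrée), h = 1 along meridians and k = sec φ along parallels.
Areal scale at 53.6°: h·k = 1.000 × 1.685 = 1.685.
Areal scale at 33.8°: h·k = 1.000 × 1.203 = 1.203.
Ratio = 1.685/1.203 ≈ 1.40.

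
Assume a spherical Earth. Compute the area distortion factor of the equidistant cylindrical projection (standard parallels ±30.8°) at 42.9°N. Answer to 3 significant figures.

With standard parallel φ₀ = 30.8°, the equirectangular projection gives x = Rλ cos φ₀, y = Rφ, so h = 1 and k = cos 30.8° / cos φ.
Areal scale = h·k = 1 × cos φ₀ / cos φ; at 42.9°, h = 1.000, k = 1.173, so h·k = 1.173.

1.17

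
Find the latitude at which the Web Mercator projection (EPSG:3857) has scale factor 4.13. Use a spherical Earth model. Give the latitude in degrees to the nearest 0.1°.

Mercator scale is k = sec φ = 1/cos φ.
1/cos φ = 4.13  ⇒  cos φ = 0.2421  ⇒  φ = arccos(0.2421) ≈ 76.0°.

76.0°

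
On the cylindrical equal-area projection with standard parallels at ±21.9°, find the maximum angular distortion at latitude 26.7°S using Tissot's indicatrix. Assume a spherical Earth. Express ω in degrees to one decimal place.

Cylindrical equal-area (φ₀ = 21.9°): h = cos φ / cos 21.9° along meridians, k = cos 21.9° / cos φ along parallels; h·k = 1.
At 26.7°: h = 0.9629, k = 1.039; principal scales a = 1.039, b = 0.9629.
sin(ω/2) = (a − b)/(a + b) = 0.07572/2.001 = 0.03783, so ω = 2 arcsin(0.03783) ≈ 4.3°.

4.3°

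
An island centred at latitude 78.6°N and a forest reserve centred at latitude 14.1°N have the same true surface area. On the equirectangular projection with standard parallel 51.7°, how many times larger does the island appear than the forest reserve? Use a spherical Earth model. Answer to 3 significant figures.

The equidistant cylindrical projection with φ₀ = 51.7° has h = 1 (meridians true) and k = cos φ₀ / cos φ along parallels.
Areal scale at 78.6°: h·k = 1.000 × 3.136 = 3.136.
Areal scale at 14.1°: h·k = 1.000 × 0.6390 = 0.6390.
Ratio = 3.136/0.6390 ≈ 4.91.

4.91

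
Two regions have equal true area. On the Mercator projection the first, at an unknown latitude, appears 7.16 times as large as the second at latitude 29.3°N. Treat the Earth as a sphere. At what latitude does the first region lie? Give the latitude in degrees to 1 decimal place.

On Mercator, (apparent₁)/(apparent₂) = sec²φ₁ / sec²φ₂ when true areas are equal.
cos²φ₂ / cos²φ₁ = 7.16  ⇒  cos φ₁ = cos 29.3° / √7.16 = 0.8721/2.676 = 0.3259.
φ₁ = arccos(0.3259) ≈ 71.0°.

71.0°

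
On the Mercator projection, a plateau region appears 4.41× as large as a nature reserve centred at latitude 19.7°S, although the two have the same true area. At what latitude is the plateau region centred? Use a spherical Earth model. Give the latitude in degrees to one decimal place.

63.4°

On Mercator, (apparent₁)/(apparent₂) = sec²φ₁ / sec²φ₂ when true areas are equal.
cos²φ₂ / cos²φ₁ = 4.41  ⇒  cos φ₁ = cos 19.7° / √4.41 = 0.9415/2.100 = 0.4483.
φ₁ = arccos(0.4483) ≈ 63.4°.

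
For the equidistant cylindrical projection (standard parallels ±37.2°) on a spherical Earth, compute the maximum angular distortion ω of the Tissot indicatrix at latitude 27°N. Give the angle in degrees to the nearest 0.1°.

6.4°

In the equirectangular projection with standard parallel φ₀ = 37.2° (x = Rλ cos φ₀, y = Rφ), meridians are true-scale (h = 1) and the parallel scale is k = cos φ₀ / cos φ.
At 27°: h = 1.000, k = 0.8940; principal scales a = 1.000, b = 0.8940.
sin(ω/2) = (a − b)/(a + b) = 0.1060/1.894 = 0.05598, so ω = 2 arcsin(0.05598) ≈ 6.4°.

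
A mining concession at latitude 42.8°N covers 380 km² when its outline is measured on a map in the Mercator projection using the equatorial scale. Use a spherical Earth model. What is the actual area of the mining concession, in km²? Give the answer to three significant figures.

205 km²

Mercator is conformal, so the point scale is isotropic: h = k = sec φ = 1/cos φ.
Areal scale = k² = sec²φ = 1/cos²(42.8°) = 1/0.7337² = 1.857.
True area = apparent / (areal scale) = 380 / 1.857 ≈ 205 km².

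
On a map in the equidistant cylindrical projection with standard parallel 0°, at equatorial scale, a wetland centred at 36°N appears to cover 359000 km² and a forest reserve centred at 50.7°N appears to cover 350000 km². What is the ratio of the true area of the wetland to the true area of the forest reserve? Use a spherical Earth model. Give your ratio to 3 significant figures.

1.31

Plate carrée has h = 1 and k = sec φ, giving areal scale sec φ; true area = (apparent area) · cos φ.
True area of wetland: 359000 × cos(36°) = 359000 × 0.8090 = 290400 km².
True area of forest reserve: 350000 × cos(50.7°) = 350000 × 0.6334 = 221700 km².
Ratio = 290400 / 221700 ≈ 1.31.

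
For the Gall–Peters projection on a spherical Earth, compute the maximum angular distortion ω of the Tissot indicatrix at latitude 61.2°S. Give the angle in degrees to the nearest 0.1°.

42.9°

The Gall–Peters projection is cylindrical equal-area with φ₀ = 45°. Cylindrical equal-area (φ₀ = 45°): h = cos φ / cos 45° along meridians, k = cos 45° / cos φ along parallels; h·k = 1.
At 61.2°: h = 0.6813, k = 1.468; principal scales a = 1.468, b = 0.6813.
sin(ω/2) = (a − b)/(a + b) = 0.7865/2.149 = 0.3660, so ω = 2 arcsin(0.3660) ≈ 42.9°.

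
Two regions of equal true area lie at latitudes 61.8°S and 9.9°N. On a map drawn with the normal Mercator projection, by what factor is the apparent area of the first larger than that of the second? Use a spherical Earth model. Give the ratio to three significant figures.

Mercator areal scale is sec²φ.
At 61.8°: sec²(61.8°) = 1/0.4726² = 4.478.
At 9.9°: sec²(9.9°) = 1/0.9851² = 1.030.
Ratio = 4.478/1.030 = cos²(9.9°)/cos²(61.8°) ≈ 4.35.

4.35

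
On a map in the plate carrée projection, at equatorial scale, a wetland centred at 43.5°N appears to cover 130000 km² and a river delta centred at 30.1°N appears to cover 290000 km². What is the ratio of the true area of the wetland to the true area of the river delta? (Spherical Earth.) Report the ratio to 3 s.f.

0.376

On the plate carrée, areal scale = h·k = 1 × sec φ, so true area = apparent × cos φ.
True area of wetland: 130000 × cos(43.5°) = 130000 × 0.7254 = 94300 km².
True area of river delta: 290000 × cos(30.1°) = 290000 × 0.8652 = 250900 km².
Ratio = 94300 / 250900 ≈ 0.376.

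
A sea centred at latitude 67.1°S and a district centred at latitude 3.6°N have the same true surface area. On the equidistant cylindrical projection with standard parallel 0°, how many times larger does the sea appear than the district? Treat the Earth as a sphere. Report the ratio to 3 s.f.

In the plate carrée (x = Rλ, y = Rφ), meridians are true-scale (h = 1) and parallels are stretched by k = sec φ.
Areal scale at 67.1°: h·k = 1.000 × 2.570 = 2.570.
Areal scale at 3.6°: h·k = 1.000 × 1.002 = 1.002.
Ratio = 2.570/1.002 ≈ 2.56.

2.56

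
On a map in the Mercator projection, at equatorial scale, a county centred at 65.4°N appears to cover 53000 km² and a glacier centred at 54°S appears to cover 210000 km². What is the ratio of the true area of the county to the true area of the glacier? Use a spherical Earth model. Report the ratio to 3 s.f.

0.127

Mercator's areal exaggeration is sec²φ; hence true area = (apparent area) · cos²φ.
True area of county: 53000 × cos²(65.4°) = 53000 × 0.1733 = 9184 km².
True area of glacier: 210000 × cos²(54°) = 210000 × 0.3455 = 72550 km².
Ratio = 9184 / 72550 ≈ 0.127.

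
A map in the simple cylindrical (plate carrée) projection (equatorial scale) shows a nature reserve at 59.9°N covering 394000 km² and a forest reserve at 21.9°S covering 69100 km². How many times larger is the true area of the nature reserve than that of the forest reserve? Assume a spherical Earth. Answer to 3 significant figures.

On the plate carrée, areal scale = h·k = 1 × sec φ, so true area = apparent × cos φ.
True area of nature reserve: 394000 × cos(59.9°) = 394000 × 0.5015 = 197600 km².
True area of forest reserve: 69100 × cos(21.9°) = 69100 × 0.9278 = 64110 km².
Ratio = 197600 / 64110 ≈ 3.08.

3.08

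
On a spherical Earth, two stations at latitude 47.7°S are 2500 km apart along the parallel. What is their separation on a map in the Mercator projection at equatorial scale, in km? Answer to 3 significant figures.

3710 km

For Mercator, h = k = sec φ (a conformal cylindrical projection has a single point scale, 1/cos φ).
Along the parallel, k = sec 47.7° = 1/0.6730 = 1.486.
Map distance = 2500 × 1.486 ≈ 3710 km.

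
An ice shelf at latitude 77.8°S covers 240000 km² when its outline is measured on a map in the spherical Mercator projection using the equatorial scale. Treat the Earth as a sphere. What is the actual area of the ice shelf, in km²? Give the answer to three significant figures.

10700 km²

For Mercator, h = k = sec φ (a conformal cylindrical projection has a single point scale, 1/cos φ).
Areal scale = k² = sec²φ = 1/cos²(77.8°) = 1/0.2113² = 22.39.
True area = apparent / (areal scale) = 240000 / 22.39 ≈ 10700 km².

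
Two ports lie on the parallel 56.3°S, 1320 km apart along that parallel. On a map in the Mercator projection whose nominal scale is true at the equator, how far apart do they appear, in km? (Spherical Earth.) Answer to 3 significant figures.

The Mercator projection is conformal; its linear scale factor is the same in every direction and equals sec φ = 1/cos φ.
Along the parallel, k = sec 56.3° = 1/0.5548 = 1.802.
Map distance = 1320 × 1.802 ≈ 2380 km.

2380 km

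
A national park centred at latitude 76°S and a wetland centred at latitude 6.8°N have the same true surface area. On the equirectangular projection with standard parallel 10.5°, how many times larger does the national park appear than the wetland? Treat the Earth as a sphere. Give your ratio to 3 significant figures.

With standard parallel φ₀ = 10.5°, the equirectangular projection gives x = Rλ cos φ₀, y = Rφ, so h = 1 and k = cos 10.5° / cos φ.
Areal scale at 76°: h·k = 1.000 × 4.064 = 4.064.
Areal scale at 6.8°: h·k = 1.000 × 0.9902 = 0.9902.
Ratio = 4.064/0.9902 ≈ 4.10.

4.10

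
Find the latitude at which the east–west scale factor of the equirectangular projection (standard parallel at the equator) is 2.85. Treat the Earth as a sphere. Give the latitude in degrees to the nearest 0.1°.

Plate carrée: h = 1, k = sec φ along parallels.
sec φ = 2.85  ⇒  cos φ = 0.3509  ⇒  φ ≈ 69.5°.

69.5°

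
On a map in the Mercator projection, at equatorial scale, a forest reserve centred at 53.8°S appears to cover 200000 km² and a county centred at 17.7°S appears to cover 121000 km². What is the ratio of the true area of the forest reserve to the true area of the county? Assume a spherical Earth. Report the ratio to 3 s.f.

0.635

Mercator's areal exaggeration is sec²φ; hence true area = (apparent area) · cos²φ.
True area of forest reserve: 200000 × cos²(53.8°) = 200000 × 0.3488 = 69760 km².
True area of county: 121000 × cos²(17.7°) = 121000 × 0.9076 = 109800 km².
Ratio = 69760 / 109800 ≈ 0.635.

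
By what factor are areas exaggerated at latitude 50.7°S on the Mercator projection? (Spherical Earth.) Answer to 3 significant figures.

2.49

For Mercator, h = k = sec φ (a conformal cylindrical projection has a single point scale, 1/cos φ).
Areal scale = k² = sec²φ = 1/cos²(50.7°) = 1/0.6334² = 2.493.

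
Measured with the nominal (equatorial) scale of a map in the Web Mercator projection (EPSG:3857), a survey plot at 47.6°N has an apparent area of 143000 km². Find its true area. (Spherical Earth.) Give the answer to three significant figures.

65000 km²

For Mercator, h = k = sec φ (a conformal cylindrical projection has a single point scale, 1/cos φ).
Areal scale = k² = sec²φ = 1/cos²(47.6°) = 1/0.6743² = 2.199.
True area = apparent / (areal scale) = 143000 / 2.199 ≈ 65000 km².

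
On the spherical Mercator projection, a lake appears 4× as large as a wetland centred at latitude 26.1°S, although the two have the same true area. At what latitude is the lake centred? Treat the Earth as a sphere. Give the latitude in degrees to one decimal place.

63.3°

On Mercator, (apparent₁)/(apparent₂) = sec²φ₁ / sec²φ₂ when true areas are equal.
cos²φ₂ / cos²φ₁ = 4  ⇒  cos φ₁ = cos 26.1° / √4 = 0.8980/2.000 = 0.4490.
φ₁ = arccos(0.4490) ≈ 63.3°.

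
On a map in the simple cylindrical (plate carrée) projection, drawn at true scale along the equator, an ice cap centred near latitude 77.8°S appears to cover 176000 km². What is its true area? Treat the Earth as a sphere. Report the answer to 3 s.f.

37200 km²

For the equirectangular projection with φ₀ = 0 (plate carrée), h = 1 along meridians and k = sec φ along parallels.
Areal scale = h·k = 1 × sec φ; at 77.8°, h = 1.000, k = 4.732, so h·k = 4.732.
True area = apparent / (areal scale) = 176000 / 4.732 ≈ 37200 km².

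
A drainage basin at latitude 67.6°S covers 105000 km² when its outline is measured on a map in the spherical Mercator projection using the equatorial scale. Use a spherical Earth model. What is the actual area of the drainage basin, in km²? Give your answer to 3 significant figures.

15200 km²

The Mercator projection is conformal; its linear scale factor is the same in every direction and equals sec φ = 1/cos φ.
Areal scale = k² = sec²φ = 1/cos²(67.6°) = 1/0.3811² = 6.886.
True area = apparent / (areal scale) = 105000 / 6.886 ≈ 15200 km².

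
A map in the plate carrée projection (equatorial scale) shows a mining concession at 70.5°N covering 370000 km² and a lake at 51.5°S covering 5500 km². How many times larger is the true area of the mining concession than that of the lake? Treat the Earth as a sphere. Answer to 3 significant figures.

36.1

Plate carrée has h = 1 and k = sec φ, giving areal scale sec φ; true area = (apparent area) · cos φ.
True area of mining concession: 370000 × cos(70.5°) = 370000 × 0.3338 = 123500 km².
True area of lake: 5500 × cos(51.5°) = 5500 × 0.6225 = 3424 km².
Ratio = 123500 / 3424 ≈ 36.1.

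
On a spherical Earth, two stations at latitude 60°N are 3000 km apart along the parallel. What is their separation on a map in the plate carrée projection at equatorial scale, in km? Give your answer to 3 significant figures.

6000 km

For the equirectangular projection with φ₀ = 0 (plate carrée), h = 1 along meridians and k = sec φ along parallels.
Along the parallel, k = sec 60° = 1/0.5000 = 2.000.
Map distance = 3000 × 2.000 ≈ 6000 km.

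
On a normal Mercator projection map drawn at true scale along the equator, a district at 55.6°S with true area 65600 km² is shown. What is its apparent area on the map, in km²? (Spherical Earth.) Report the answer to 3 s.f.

The Mercator projection is conformal; its linear scale factor is the same in every direction and equals sec φ = 1/cos φ.
Areal scale = k² = sec²φ = 1/cos²(55.6°) = 1/0.5650² = 3.133.
Apparent area = 65600 × 3.133 ≈ 206000 km².

206000 km²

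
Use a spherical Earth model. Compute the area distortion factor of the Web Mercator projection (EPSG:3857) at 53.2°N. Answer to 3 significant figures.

The Mercator projection is conformal; its linear scale factor is the same in every direction and equals sec φ = 1/cos φ.
Areal scale = k² = sec²φ = 1/cos²(53.2°) = 1/0.5990² = 2.787.

2.79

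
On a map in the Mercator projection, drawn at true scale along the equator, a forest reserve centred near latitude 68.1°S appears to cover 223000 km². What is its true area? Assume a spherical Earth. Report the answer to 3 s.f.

31000 km²

Mercator is conformal, so the point scale is isotropic: h = k = sec φ = 1/cos φ.
Areal scale = k² = sec²φ = 1/cos²(68.1°) = 1/0.3730² = 7.188.
True area = apparent / (areal scale) = 223000 / 7.188 ≈ 31000 km².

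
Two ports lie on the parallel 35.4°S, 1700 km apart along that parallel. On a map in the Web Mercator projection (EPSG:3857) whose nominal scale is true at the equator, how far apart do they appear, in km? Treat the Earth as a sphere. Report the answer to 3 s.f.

Mercator is conformal, so the point scale is isotropic: h = k = sec φ = 1/cos φ.
Along the parallel, k = sec 35.4° = 1/0.8151 = 1.227.
Map distance = 1700 × 1.227 ≈ 2090 km.

2090 km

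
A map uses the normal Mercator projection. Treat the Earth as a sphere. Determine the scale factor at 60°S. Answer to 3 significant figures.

2.00

Mercator is conformal, so the point scale is isotropic: h = k = sec φ = 1/cos φ.
k = 1/cos 60° = 1/0.5000 = 2.000.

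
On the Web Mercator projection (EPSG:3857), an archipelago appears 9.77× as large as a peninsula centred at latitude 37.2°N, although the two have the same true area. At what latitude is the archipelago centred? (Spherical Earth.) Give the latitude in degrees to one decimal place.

75.2°

For equal true areas on Mercator, apparent areas scale as sec²φ, so the ratio is cos²φ₂ / cos²φ₁.
cos²φ₂ / cos²φ₁ = 9.77  ⇒  cos φ₁ = cos 37.2° / √9.77 = 0.7965/3.126 = 0.2548.
φ₁ = arccos(0.2548) ≈ 75.2°.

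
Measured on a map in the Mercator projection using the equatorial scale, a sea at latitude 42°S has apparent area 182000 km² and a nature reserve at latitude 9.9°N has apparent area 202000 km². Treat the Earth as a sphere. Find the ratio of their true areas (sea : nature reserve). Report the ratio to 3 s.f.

0.513

On Mercator the areal scale is sec²φ, so true area = apparent × cos²φ.
True area of sea: 182000 × cos²(42°) = 182000 × 0.5523 = 100500 km².
True area of nature reserve: 202000 × cos²(9.9°) = 202000 × 0.9704 = 196000 km².
Ratio = 100500 / 196000 ≈ 0.513.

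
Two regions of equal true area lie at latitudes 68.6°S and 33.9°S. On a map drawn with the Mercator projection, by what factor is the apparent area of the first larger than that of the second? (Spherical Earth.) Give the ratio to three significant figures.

5.17

Mercator areal scale is sec²φ.
At 68.6°: sec²(68.6°) = 1/0.3649² = 7.511.
At 33.9°: sec²(33.9°) = 1/0.8300² = 1.452.
Ratio = 7.511/1.452 = cos²(33.9°)/cos²(68.6°) ≈ 5.17.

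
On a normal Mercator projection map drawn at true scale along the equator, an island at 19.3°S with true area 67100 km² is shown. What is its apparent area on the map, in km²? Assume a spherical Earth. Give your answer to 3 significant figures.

For Mercator, h = k = sec φ (a conformal cylindrical projection has a single point scale, 1/cos φ).
Areal scale = k² = sec²φ = 1/cos²(19.3°) = 1/0.9438² = 1.123.
Apparent area = 67100 × 1.123 ≈ 75300 km².

75300 km²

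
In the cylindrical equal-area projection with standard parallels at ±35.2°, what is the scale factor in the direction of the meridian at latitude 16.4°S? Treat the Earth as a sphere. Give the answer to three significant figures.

1.17

A cylindrical equal-area projection with standard parallel φ₀ has meridian scale h = cos φ / cos φ₀ and parallel scale k = cos φ₀ / cos φ (so areas are preserved, h·k = 1).
h = cos 16.4° / cos 35.2° = 0.9593/0.8171 = 1.174.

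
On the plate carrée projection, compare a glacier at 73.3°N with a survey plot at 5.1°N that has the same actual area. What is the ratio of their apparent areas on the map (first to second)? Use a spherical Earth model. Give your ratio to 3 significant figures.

3.47

For the equirectangular projection with φ₀ = 0 (plate carrée), h = 1 along meridians and k = sec φ along parallels.
Areal scale at 73.3°: h·k = 1.000 × 3.480 = 3.480.
Areal scale at 5.1°: h·k = 1.000 × 1.004 = 1.004.
Ratio = 3.480/1.004 ≈ 3.47.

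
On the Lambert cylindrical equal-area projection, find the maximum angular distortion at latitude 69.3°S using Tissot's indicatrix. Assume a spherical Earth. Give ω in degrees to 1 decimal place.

102.1°

The Lambert cylindrical equal-area projection is the cylindrical equal-area projection with its standard parallel at the equator (φ₀ = 0). Cylindrical equal-area (φ₀ = 0°): h = cos φ / cos 0° along meridians, k = cos 0° / cos φ along parallels; h·k = 1.
At 69.3°: h = 0.3535, k = 2.829; principal scales a = 2.829, b = 0.3535.
sin(ω/2) = (a − b)/(a + b) = 2.476/3.183 = 0.7779, so ω = 2 arcsin(0.7779) ≈ 102.1°.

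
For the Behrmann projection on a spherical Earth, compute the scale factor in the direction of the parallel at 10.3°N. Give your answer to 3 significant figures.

0.880

Behrmann is a cylindrical equal-area projection with standard parallels at ±30°. For cylindrical equal-area with standard parallel φ₀, h = cos φ / cos φ₀ and k = cos φ₀ / cos φ, so h·k = 1.
k = cos 30° / cos 10.3° = 0.8660/0.9839 = 0.8802.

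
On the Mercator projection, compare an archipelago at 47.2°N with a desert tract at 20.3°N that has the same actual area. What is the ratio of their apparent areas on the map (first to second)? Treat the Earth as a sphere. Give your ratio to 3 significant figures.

1.91

On Mercator, area is exaggerated by sec²φ = 1/cos²φ.
At 47.2°: sec²(47.2°) = 1/0.6794² = 2.166.
At 20.3°: sec²(20.3°) = 1/0.9379² = 1.137.
Ratio = 2.166/1.137 = cos²(20.3°)/cos²(47.2°) ≈ 1.91.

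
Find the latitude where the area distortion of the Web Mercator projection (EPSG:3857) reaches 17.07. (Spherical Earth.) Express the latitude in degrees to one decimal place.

Mercator areal scale is sec²φ.
sec²φ = 17.07  ⇒  cos²φ = 0.05858  ⇒  cos φ = 0.2420.
φ = arccos(0.2420) ≈ 76.0°.

76.0°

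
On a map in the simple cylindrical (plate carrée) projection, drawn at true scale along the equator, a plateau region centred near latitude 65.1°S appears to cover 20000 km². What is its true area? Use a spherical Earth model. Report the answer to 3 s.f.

8420 km²

In the plate carrée (x = Rλ, y = Rφ), meridians are true-scale (h = 1) and parallels are stretched by k = sec φ.
Areal scale = h·k = 1 × sec φ; at 65.1°, h = 1.000, k = 2.375, so h·k = 2.375.
True area = apparent / (areal scale) = 20000 / 2.375 ≈ 8420 km².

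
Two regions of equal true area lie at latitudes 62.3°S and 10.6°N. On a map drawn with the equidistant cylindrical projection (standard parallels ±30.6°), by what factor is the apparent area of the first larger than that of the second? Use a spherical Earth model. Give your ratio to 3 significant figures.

In the equirectangular projection with standard parallel φ₀ = 30.6° (x = Rλ cos φ₀, y = Rφ), meridians are true-scale (h = 1) and the parallel scale is k = cos φ₀ / cos φ.
Areal scale at 62.3°: h·k = 1.000 × 1.852 = 1.852.
Areal scale at 10.6°: h·k = 1.000 × 0.8757 = 0.8757.
Ratio = 1.852/0.8757 ≈ 2.11.

2.11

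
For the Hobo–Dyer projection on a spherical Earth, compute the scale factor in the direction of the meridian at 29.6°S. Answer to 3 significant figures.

Hobo–Dyer is a cylindrical equal-area projection with standard parallels at ±37.5°. Cylindrical equal-area (φ₀ = 37.5°): h = cos φ / cos 37.5° along meridians, k = cos 37.5° / cos φ along parallels; h·k = 1.
h = cos 29.6° / cos 37.5° = 0.8695/0.7934 = 1.096.

1.10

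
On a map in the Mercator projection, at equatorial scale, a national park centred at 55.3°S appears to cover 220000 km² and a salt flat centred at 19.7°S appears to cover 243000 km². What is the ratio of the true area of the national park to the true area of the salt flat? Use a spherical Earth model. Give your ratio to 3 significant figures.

0.331

Since Mercator area scale is 1/cos²φ, the true area equals the apparent area multiplied by cos²φ.
True area of national park: 220000 × cos²(55.3°) = 220000 × 0.3241 = 71300 km².
True area of salt flat: 243000 × cos²(19.7°) = 243000 × 0.8864 = 215400 km².
Ratio = 71300 / 215400 ≈ 0.331.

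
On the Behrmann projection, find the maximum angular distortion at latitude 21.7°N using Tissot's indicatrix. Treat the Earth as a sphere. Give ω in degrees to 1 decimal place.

The Behrmann projection is cylindrical equal-area with φ₀ = 30°. For cylindrical equal-area with standard parallel φ₀, h = cos φ / cos φ₀ and k = cos φ₀ / cos φ, so h·k = 1.
At 21.7°: h = 1.073, k = 0.9321; principal scales a = 1.073, b = 0.9321.
sin(ω/2) = (a − b)/(a + b) = 0.1408/2.005 = 0.07022, so ω = 2 arcsin(0.07022) ≈ 8.1°.

8.1°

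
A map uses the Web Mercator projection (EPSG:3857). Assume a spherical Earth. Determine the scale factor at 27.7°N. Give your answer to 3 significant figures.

1.13

For Mercator, h = k = sec φ (a conformal cylindrical projection has a single point scale, 1/cos φ).
k = 1/cos 27.7° = 1/0.8854 = 1.129.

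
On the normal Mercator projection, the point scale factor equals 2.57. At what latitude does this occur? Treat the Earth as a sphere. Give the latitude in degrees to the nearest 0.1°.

67.1°

Mercator scale is k = sec φ = 1/cos φ.
1/cos φ = 2.57  ⇒  cos φ = 0.3891  ⇒  φ = arccos(0.3891) ≈ 67.1°.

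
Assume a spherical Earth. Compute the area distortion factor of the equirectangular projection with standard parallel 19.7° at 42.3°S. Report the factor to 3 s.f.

In the equirectangular projection with standard parallel φ₀ = 19.7° (x = Rλ cos φ₀, y = Rφ), meridians are true-scale (h = 1) and the parallel scale is k = cos φ₀ / cos φ.
Areal scale = h·k = 1 × cos φ₀ / cos φ; at 42.3°, h = 1.000, k = 1.273, so h·k = 1.273.

1.27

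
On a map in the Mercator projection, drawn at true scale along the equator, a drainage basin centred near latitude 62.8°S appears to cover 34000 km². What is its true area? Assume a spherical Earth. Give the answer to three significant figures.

For Mercator, h = k = sec φ (a conformal cylindrical projection has a single point scale, 1/cos φ).
Areal scale = k² = sec²φ = 1/cos²(62.8°) = 1/0.4571² = 4.786.
True area = apparent / (areal scale) = 34000 / 4.786 ≈ 7100 km².

7100 km²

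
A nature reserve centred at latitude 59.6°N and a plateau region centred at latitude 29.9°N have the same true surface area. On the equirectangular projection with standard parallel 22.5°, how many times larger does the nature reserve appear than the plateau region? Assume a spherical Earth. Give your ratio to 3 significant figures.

1.71

In the equirectangular projection with standard parallel φ₀ = 22.5° (x = Rλ cos φ₀, y = Rφ), meridians are true-scale (h = 1) and the parallel scale is k = cos φ₀ / cos φ.
Areal scale at 59.6°: h·k = 1.000 × 1.826 = 1.826.
Areal scale at 29.9°: h·k = 1.000 × 1.066 = 1.066.
Ratio = 1.826/1.066 ≈ 1.71.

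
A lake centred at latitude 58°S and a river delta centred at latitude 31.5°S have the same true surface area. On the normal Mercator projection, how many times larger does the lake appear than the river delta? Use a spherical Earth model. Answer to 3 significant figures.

2.59

Mercator is conformal with k = sec φ, so areal scale = k² = sec²φ.
At 58°: sec²(58°) = 1/0.5299² = 3.561.
At 31.5°: sec²(31.5°) = 1/0.8526² = 1.376.
Ratio = 3.561/1.376 = cos²(31.5°)/cos²(58°) ≈ 2.59.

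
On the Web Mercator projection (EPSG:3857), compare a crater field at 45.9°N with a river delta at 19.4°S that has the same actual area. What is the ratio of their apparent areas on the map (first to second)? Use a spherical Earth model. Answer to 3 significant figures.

Mercator areal scale is sec²φ.
At 45.9°: sec²(45.9°) = 1/0.6959² = 2.065.
At 19.4°: sec²(19.4°) = 1/0.9432² = 1.124.
Ratio = 2.065/1.124 = cos²(19.4°)/cos²(45.9°) ≈ 1.84.

1.84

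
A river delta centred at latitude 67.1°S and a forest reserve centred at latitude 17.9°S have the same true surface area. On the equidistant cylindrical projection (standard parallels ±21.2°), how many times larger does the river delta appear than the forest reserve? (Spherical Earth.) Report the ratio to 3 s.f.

In the equirectangular projection with standard parallel φ₀ = 21.2° (x = Rλ cos φ₀, y = Rφ), meridians are true-scale (h = 1) and the parallel scale is k = cos φ₀ / cos φ.
Areal scale at 67.1°: h·k = 1.000 × 2.396 = 2.396.
Areal scale at 17.9°: h·k = 1.000 × 0.9797 = 0.9797.
Ratio = 2.396/0.9797 ≈ 2.45.

2.45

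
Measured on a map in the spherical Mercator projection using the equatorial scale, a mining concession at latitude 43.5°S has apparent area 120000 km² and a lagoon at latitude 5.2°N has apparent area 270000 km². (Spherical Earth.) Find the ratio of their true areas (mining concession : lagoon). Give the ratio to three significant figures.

0.236

Mercator's areal exaggeration is sec²φ; hence true area = (apparent area) · cos²φ.
True area of mining concession: 120000 × cos²(43.5°) = 120000 × 0.5262 = 63140 km².
True area of lagoon: 270000 × cos²(5.2°) = 270000 × 0.9918 = 267800 km².
Ratio = 63140 / 267800 ≈ 0.236.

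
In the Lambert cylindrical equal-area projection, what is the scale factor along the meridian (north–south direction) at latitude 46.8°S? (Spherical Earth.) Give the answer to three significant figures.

The Lambert cylindrical equal-area projection is the cylindrical equal-area projection with its standard parallel at the equator (φ₀ = 0). For cylindrical equal-area with standard parallel φ₀, h = cos φ / cos φ₀ and k = cos φ₀ / cos φ, so h·k = 1.
h = cos 46.8° / cos 0° = 0.6845/1.000 = 0.6845.

0.685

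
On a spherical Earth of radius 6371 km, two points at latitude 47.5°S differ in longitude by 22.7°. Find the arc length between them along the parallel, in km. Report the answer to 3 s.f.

1710 km

Arc length along a parallel = R cos φ · Δλ (with Δλ in radians).
= 6371 × cos 47.5° × (22.7° × π/180) = 6371 × 0.6756 × 0.3962 ≈ 1710 km.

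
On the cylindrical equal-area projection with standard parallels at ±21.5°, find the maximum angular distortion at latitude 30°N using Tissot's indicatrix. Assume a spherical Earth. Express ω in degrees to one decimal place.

For cylindrical equal-area with standard parallel φ₀, h = cos φ / cos φ₀ and k = cos φ₀ / cos φ, so h·k = 1.
At 30°: h = 0.9308, k = 1.074; principal scales a = 1.074, b = 0.9308.
sin(ω/2) = (a − b)/(a + b) = 0.1436/2.005 = 0.07160, so ω = 2 arcsin(0.07160) ≈ 8.2°.

8.2°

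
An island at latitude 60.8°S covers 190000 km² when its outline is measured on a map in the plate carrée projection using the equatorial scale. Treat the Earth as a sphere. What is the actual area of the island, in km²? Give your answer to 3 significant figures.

92700 km²

In the plate carrée (x = Rλ, y = Rφ), meridians are true-scale (h = 1) and parallels are stretched by k = sec φ.
Areal scale = h·k = 1 × sec φ; at 60.8°, h = 1.000, k = 2.050, so h·k = 2.050.
True area = apparent / (areal scale) = 190000 / 2.050 ≈ 92700 km².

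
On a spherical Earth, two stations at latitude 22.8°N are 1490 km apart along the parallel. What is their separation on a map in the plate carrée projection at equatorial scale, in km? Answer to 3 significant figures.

1620 km

In the plate carrée (x = Rλ, y = Rφ), meridians are true-scale (h = 1) and parallels are stretched by k = sec φ.
Along the parallel, k = sec 22.8° = 1/0.9219 = 1.085.
Map distance = 1490 × 1.085 ≈ 1620 km.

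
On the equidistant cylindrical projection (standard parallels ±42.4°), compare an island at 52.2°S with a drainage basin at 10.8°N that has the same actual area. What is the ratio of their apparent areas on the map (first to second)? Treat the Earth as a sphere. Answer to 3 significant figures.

With standard parallel φ₀ = 42.4°, the equirectangular projection gives x = Rλ cos φ₀, y = Rφ, so h = 1 and k = cos 42.4° / cos φ.
Areal scale at 52.2°: h·k = 1.000 × 1.205 = 1.205.
Areal scale at 10.8°: h·k = 1.000 × 0.7518 = 0.7518.
Ratio = 1.205/0.7518 ≈ 1.60.

1.60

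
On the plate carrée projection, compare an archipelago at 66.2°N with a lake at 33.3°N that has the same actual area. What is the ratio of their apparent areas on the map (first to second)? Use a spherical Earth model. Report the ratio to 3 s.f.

Plate carrée maps x = Rλ, y = Rφ. The meridian scale is h = 1 and the parallel scale is k = 1/cos φ = sec φ.
Areal scale at 66.2°: h·k = 1.000 × 2.478 = 2.478.
Areal scale at 33.3°: h·k = 1.000 × 1.196 = 1.196.
Ratio = 2.478/1.196 ≈ 2.07.

2.07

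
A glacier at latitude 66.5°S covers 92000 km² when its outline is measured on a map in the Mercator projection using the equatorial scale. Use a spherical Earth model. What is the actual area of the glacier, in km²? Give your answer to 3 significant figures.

14600 km²

For Mercator, h = k = sec φ (a conformal cylindrical projection has a single point scale, 1/cos φ).
Areal scale = k² = sec²φ = 1/cos²(66.5°) = 1/0.3987² = 6.289.
True area = apparent / (areal scale) = 92000 / 6.289 ≈ 14600 km².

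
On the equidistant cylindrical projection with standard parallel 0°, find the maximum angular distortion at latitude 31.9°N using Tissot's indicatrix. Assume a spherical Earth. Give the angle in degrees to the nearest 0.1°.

9.4°

Plate carrée maps x = Rλ, y = Rφ. The meridian scale is h = 1 and the parallel scale is k = 1/cos φ = sec φ.
At 31.9°: h = 1.000, k = 1.178; principal scales a = 1.178, b = 1.000.
sin(ω/2) = (a − b)/(a + b) = 0.1779/2.178 = 0.08168, so ω = 2 arcsin(0.08168) ≈ 9.4°.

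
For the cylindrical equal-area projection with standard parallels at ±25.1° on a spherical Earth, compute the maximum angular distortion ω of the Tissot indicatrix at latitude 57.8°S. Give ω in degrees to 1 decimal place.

A cylindrical equal-area projection with standard parallel φ₀ has meridian scale h = cos φ / cos φ₀ and parallel scale k = cos φ₀ / cos φ (so areas are preserved, h·k = 1).
At 57.8°: h = 0.5884, k = 1.699; principal scales a = 1.699, b = 0.5884.
sin(ω/2) = (a − b)/(a + b) = 1.111/2.288 = 0.4856, so ω = 2 arcsin(0.4856) ≈ 58.1°.

58.1°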